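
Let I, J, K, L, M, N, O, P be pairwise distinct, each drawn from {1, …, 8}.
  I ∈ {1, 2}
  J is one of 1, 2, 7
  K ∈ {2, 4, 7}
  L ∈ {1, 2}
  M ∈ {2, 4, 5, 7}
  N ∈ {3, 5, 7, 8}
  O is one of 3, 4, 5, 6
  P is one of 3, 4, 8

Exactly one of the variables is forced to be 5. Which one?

M

Among the 8 variables, 6 fits only O (and all 8 values in {1, 2, 3, 4, 5, 6, 7, 8} must be used), so O = 6.
The 2 variables I and L are confined to {1, 2}, which locks those values in; drop them from J, K, M.
J's domain is down to {7}, so J = 7. So K, M, N can't be 7.
K's domain is down to {4}, so K = 4. Eliminate 4 elsewhere: M, P.
So 5 goes to M.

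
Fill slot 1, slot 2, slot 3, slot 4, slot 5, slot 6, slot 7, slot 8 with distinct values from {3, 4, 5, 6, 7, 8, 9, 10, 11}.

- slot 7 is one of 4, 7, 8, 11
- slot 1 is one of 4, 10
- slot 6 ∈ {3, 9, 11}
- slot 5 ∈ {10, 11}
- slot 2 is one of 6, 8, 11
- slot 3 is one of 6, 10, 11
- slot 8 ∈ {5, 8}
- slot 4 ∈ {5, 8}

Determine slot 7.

7

The 2 variables slot 4 and slot 8 are confined to {5, 8}, which locks those values in; drop them from slot 2, slot 7.
The 3 variables slot 2, slot 3, slot 5 are confined to {6, 10, 11}, which locks those values in; drop them from slot 1, slot 6, slot 7.
slot 1's domain is down to {4}, so slot 1 = 4. Eliminate 4 elsewhere: slot 7.
So slot 7 = 7.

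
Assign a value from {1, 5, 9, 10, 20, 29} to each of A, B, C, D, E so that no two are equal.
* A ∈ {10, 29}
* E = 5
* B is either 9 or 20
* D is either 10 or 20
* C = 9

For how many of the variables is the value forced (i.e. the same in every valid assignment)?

C's domain is down to {9}, so C = 9. So B can't be 9.
E has just one choice, so E = 5.
B's domain is down to {20}, so B = 20. Eliminate 20 elsewhere: D.
D has just one choice, so D = 10. Eliminate 10 elsewhere: A.
A must be 29 (only option left).
Every variable is fixed: A=29, B=20, C=9, D=10, E=5. That makes 5.

5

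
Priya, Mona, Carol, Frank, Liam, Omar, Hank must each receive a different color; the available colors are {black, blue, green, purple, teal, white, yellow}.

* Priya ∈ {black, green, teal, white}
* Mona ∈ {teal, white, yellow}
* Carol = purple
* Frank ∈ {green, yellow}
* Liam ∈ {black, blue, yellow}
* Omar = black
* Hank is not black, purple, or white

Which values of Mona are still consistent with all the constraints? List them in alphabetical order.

Carol's domain is down to {purple}, so Carol = purple.
Omar's domain is down to {black}, so Omar = black. Remove black from Priya, Liam.
No further eliminations apply; Mona can still be any of teal, white, yellow.

teal, white, yellow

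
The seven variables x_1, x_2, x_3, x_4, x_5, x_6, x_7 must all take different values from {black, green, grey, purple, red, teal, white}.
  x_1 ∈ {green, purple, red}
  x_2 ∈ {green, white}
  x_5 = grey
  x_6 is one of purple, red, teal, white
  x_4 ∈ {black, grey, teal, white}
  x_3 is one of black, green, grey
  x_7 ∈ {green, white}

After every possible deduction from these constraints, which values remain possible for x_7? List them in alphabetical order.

green, white

x_5's domain is down to {grey}, so x_5 = grey. Remove grey from x_3, x_4.
x_2 and x_7 between them cover only {green, white} — a naked pair. Remove those values from x_1, x_3, x_4, x_6.
x_3 must be black (only option left). Remove black from x_4.
That leaves x_4 = teal. Eliminate teal elsewhere: x_6.
No further eliminations apply; x_7 can still be any of green, white.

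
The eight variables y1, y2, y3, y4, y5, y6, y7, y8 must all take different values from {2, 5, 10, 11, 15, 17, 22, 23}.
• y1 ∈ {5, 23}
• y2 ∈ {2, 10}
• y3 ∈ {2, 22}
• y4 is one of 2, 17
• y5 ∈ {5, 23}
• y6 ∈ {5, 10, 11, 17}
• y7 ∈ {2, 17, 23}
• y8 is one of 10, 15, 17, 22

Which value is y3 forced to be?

The 8 variables draw from only 8 values {2, 5, 10, 11, 15, 17, 22, 23}, so each is used; only y6 can be 11, hence y6 = 11.
The 7 still-open variables draw from only 7 values {2, 5, 10, 15, 17, 22, 23}, so each is used; only y8 can be 15, hence y8 = 15.
Among the 6 still-open variables, 10 fits only y2 (and all 6 values in {2, 5, 10, 17, 22, 23} must be used), so y2 = 10.
The 5 still-open variables draw from only 5 values {2, 5, 17, 22, 23}, so each is used; only y3 can be 22, hence y3 = 22.

22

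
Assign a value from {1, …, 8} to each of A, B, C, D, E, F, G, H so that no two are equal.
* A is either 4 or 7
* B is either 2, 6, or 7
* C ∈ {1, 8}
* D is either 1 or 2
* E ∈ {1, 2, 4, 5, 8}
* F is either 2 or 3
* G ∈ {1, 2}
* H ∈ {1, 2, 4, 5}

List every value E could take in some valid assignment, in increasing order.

4, 5

The 8 variables draw from only 8 values {1, 2, 3, 4, 5, 6, 7, 8}, so each is used; only F can be 3, hence F = 3.
Among the 7 still-open variables, 6 fits only B (and all 7 values in {1, 2, 4, 5, 6, 7, 8} must be used), so B = 6.
The 6 still-open variables draw from only 6 values {1, 2, 4, 5, 7, 8}, so each is used; only A can be 7, hence A = 7.
The 2 variables D and G are confined to {1, 2}, which locks those values in; drop them from C, E, H.
C's domain is down to {8}, so C = 8. Remove 8 from E.
No further eliminations apply; E can still be any of 4, 5.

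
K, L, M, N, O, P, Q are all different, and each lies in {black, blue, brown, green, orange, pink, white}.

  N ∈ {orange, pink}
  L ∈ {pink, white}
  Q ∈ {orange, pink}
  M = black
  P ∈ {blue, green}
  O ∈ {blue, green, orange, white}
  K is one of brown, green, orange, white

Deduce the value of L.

M's domain is down to {black}, so M = black.
The 6 still-open variables together cover exactly {blue, brown, green, orange, pink, white} — 6 values for 6 variables — and brown appears only in K's list, so K = brown.
The 2 variables N and Q are confined to {orange, pink}, which locks those values in; drop them from L, O.
So L = white.

white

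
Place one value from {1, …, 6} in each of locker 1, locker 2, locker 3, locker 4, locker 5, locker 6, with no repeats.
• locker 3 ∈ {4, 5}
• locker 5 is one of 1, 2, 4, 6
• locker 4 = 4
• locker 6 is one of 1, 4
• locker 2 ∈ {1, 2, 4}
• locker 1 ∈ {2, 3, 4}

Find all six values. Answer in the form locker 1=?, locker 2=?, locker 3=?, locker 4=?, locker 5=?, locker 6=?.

locker 1=3, locker 2=2, locker 3=5, locker 4=4, locker 5=6, locker 6=1

locker 4's domain is down to {4}, so locker 4 = 4. Strike 4 from locker 1, locker 2, locker 3, locker 5, locker 6.
locker 6 must be 1 (only option left). Remove 1 from locker 2, locker 5.
locker 2's domain is down to {2}, so locker 2 = 2. Remove 2 from locker 1, locker 5.
locker 3 must be 5 (only option left).
locker 5 has just one choice, so locker 5 = 6.
locker 1 has just one choice, so locker 1 = 3.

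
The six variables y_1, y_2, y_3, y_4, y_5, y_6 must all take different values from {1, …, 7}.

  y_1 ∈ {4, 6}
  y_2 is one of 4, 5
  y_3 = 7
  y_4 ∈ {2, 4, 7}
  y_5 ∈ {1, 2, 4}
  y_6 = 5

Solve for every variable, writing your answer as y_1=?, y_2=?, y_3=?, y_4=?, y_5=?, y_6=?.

y_3 must be 7 (only option left). Strike 7 from y_4.
y_6 must be 5 (only option left). Strike 5 from y_2.
y_2 has just one choice, so y_2 = 4. Eliminate 4 elsewhere: y_1, y_4, y_5.
That leaves y_4 = 2. Eliminate 2 elsewhere: y_5.
That leaves y_5 = 1.
y_1 must be 6 (only option left).

y_1=6, y_2=4, y_3=7, y_4=2, y_5=1, y_6=5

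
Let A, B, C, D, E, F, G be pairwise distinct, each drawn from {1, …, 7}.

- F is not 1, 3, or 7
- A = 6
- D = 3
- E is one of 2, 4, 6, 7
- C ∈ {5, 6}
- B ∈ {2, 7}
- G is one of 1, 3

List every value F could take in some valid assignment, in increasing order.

2, 4

A has just one choice, so A = 6. Eliminate 6 elsewhere: C, E, F.
That leaves C = 5. Remove 5 from F.
D has just one choice, so D = 3. Strike 3 from G.
G must be 1 (only option left).
No further eliminations apply; F can still be any of 2, 4.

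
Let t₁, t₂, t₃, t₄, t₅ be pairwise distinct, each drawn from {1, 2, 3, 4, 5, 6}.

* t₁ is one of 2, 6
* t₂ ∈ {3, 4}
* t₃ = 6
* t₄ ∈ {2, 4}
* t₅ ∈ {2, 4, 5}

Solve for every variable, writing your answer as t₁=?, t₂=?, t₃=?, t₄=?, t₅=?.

t₃ has just one choice, so t₃ = 6. Remove 6 from t₁.
That leaves t₁ = 2. Remove 2 from t₄, t₅.
t₄ must be 4 (only option left). Strike 4 from t₂, t₅.
t₅ must be 5 (only option left).
t₂ has just one choice, so t₂ = 3.

t₁=2, t₂=3, t₃=6, t₄=4, t₅=5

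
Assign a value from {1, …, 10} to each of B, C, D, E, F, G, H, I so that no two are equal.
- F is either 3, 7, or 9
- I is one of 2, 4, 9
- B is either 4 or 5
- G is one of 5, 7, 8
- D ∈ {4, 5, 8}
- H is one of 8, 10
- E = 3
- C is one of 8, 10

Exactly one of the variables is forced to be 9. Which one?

E's domain is down to {3}, so E = 3. Strike 3 from F.
The 7 still-open variables draw from only 7 values {2, 4, 5, 7, 8, 9, 10}, so each is used; only I can be 2, hence I = 2.
The 6 still-open variables draw from only 6 values {4, 5, 7, 8, 9, 10}, so each is used; only F can be 9, hence F = 9.

F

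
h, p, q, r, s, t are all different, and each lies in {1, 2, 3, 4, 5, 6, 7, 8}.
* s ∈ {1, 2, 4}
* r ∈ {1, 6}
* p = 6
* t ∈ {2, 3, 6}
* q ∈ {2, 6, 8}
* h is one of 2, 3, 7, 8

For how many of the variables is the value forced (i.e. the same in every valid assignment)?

p's domain is down to {6}, so p = 6. Strike 6 from q, r, t.
r has just one choice, so r = 1. So s can't be 1.
Determined: p=6, r=1. The other variables each still have more than one consistent value. That makes 2.

2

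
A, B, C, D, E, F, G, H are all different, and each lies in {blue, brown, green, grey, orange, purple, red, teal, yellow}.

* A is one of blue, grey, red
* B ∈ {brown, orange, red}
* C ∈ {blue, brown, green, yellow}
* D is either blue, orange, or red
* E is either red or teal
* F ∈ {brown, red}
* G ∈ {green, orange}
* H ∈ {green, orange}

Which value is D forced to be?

The 8 variables draw from only 8 values {blue, brown, green, grey, orange, red, teal, yellow}, so each is used; only A can be grey, hence A = grey.
The 7 still-open variables draw from only 7 values {blue, brown, green, orange, red, teal, yellow}, so each is used; only E can be teal, hence E = teal.
Among the 6 still-open variables, yellow fits only C (and all 6 values in {blue, brown, green, orange, red, yellow} must be used), so C = yellow.
Among the 5 still-open variables, blue fits only D (and all 5 values in {blue, brown, green, orange, red} must be used), so D = blue.

blue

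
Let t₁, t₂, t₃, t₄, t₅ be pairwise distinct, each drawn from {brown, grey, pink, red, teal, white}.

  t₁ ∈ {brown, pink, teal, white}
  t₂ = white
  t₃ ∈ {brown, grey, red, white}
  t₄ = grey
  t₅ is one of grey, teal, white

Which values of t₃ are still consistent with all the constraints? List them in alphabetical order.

t₂'s domain is down to {white}, so t₂ = white. Strike white from t₁, t₃, t₅.
t₄ has just one choice, so t₄ = grey. Strike grey from t₃, t₅.
t₅'s domain is down to {teal}, so t₅ = teal. Strike teal from t₁.
No further eliminations apply; t₃ can still be any of brown, red.

brown, red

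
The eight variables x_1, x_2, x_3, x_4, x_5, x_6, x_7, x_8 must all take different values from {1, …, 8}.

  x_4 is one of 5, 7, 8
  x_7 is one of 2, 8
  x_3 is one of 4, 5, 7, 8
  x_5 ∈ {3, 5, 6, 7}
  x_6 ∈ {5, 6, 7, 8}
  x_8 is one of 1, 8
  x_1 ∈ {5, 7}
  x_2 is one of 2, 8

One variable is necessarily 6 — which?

x_6

Among the 8 variables, 1 fits only x_8 (and all 8 values in {1, 2, 3, 4, 5, 6, 7, 8} must be used), so x_8 = 1.
The 7 still-open variables together cover exactly {2, 3, 4, 5, 6, 7, 8} — 7 values for 7 variables — and 3 appears only in x_5's list, so x_5 = 3.
The 6 still-open variables draw from only 6 values {2, 4, 5, 6, 7, 8}, so each is used; only x_3 can be 4, hence x_3 = 4.
Among the 5 still-open variables, 6 fits only x_6 (and all 5 values in {2, 5, 6, 7, 8} must be used), so x_6 = 6.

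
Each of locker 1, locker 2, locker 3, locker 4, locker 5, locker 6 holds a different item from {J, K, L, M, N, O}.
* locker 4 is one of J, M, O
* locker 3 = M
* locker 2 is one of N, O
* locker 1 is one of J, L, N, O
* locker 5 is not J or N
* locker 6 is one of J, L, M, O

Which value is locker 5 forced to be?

K

locker 3 must be M (only option left). Remove M from locker 4, locker 5, locker 6.
The 5 still-open variables together cover exactly {J, K, L, N, O} — 5 values for 5 variables — and K appears only in locker 5's list, so locker 5 = K.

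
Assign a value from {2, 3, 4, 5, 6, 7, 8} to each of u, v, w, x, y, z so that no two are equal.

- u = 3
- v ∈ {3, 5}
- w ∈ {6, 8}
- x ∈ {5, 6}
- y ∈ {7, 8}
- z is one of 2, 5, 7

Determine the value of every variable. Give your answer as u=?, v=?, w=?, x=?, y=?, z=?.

u's domain is down to {3}, so u = 3. Eliminate 3 elsewhere: v.
v has just one choice, so v = 5. Remove 5 from x, z.
x has just one choice, so x = 6. So w can't be 6.
That leaves w = 8. So y can't be 8.
y's domain is down to {7}, so y = 7. Strike 7 from z.
z must be 2 (only option left).

u=3, v=5, w=8, x=6, y=7, z=2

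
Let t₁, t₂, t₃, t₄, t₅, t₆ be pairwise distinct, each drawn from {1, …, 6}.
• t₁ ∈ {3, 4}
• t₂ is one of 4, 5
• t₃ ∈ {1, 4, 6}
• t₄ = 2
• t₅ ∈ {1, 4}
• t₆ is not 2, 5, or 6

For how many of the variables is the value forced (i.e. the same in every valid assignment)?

t₄ has just one choice, so t₄ = 2.
Among the 5 still-open variables, 5 fits only t₂ (and all 5 values in {1, 3, 4, 5, 6} must be used), so t₂ = 5.
The 4 still-open variables draw from only 4 values {1, 3, 4, 6}, so each is used; only t₃ can be 6, hence t₃ = 6.
Determined: t₂=5, t₃=6, t₄=2. The other variables each still have more than one consistent value. That makes 3.

3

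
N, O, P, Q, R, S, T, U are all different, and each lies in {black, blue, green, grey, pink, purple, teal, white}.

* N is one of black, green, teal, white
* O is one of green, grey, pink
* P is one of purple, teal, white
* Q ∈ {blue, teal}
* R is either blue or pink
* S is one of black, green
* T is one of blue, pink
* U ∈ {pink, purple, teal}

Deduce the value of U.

Among the 8 variables, grey fits only O (and all 8 values in {black, blue, green, grey, pink, purple, teal, white} must be used), so O = grey.
R and T share exactly the 2 values {blue, pink}; by pigeonhole those values go to them, so strike blue, pink from Q, U.
That leaves Q = teal. Strike teal from N, P, U.
So U = purple.

purple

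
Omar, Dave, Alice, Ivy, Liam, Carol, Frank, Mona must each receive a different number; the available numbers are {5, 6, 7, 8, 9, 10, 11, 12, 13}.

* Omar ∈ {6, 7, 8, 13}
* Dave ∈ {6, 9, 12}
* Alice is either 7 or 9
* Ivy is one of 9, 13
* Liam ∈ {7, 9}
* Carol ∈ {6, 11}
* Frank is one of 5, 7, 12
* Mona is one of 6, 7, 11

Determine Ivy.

The 8 variables together cover exactly {5, 6, 7, 8, 9, 11, 12, 13} — 8 values for 8 variables — and 5 appears only in Frank's list, so Frank = 5.
The 7 still-open variables together cover exactly {6, 7, 8, 9, 11, 12, 13} — 7 values for 7 variables — and 8 appears only in Omar's list, so Omar = 8.
The 6 still-open variables together cover exactly {6, 7, 9, 11, 12, 13} — 6 values for 6 variables — and 12 appears only in Dave's list, so Dave = 12.
The 5 still-open variables draw from only 5 values {6, 7, 9, 11, 13}, so each is used; only Ivy can be 13, hence Ivy = 13.

13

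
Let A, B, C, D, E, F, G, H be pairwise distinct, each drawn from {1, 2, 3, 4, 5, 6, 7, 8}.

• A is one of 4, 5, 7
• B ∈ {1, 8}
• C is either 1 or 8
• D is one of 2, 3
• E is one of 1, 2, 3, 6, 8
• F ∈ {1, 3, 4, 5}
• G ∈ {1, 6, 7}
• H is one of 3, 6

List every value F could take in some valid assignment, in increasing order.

4, 5

The 2 variables B and C are confined to {1, 8}, which locks those values in; drop them from E, F, G.
D, E, H between them cover only {2, 3, 6} — a naked triple. Remove those values from F, G.
G's domain is down to {7}, so G = 7. Strike 7 from A.
No further eliminations apply; F can still be any of 4, 5.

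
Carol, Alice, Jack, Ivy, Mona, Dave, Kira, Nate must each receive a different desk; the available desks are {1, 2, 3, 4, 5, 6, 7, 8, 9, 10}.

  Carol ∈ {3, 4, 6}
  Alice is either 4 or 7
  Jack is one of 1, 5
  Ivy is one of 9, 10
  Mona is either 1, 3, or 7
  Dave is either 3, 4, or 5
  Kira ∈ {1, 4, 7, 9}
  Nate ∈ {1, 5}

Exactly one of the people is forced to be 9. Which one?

The 8 variables together cover exactly {1, 3, 4, 5, 6, 7, 9, 10} — 8 values for 8 variables — and 6 appears only in Carol's list, so Carol = 6.
Among the 7 still-open variables, 10 fits only Ivy (and all 7 values in {1, 3, 4, 5, 7, 9, 10} must be used), so Ivy = 10.
The 6 still-open variables together cover exactly {1, 3, 4, 5, 7, 9} — 6 values for 6 variables — and 9 appears only in Kira's list, so Kira = 9.

Kira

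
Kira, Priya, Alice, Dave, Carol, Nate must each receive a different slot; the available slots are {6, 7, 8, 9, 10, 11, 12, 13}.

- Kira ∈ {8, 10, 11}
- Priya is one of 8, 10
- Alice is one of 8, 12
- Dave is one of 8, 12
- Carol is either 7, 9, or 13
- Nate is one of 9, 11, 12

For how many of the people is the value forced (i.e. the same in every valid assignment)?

The 2 variables Alice and Dave are confined to {8, 12}, which locks those values in; drop them from Kira, Priya, Nate.
Priya must be 10 (only option left). Eliminate 10 elsewhere: Kira.
Kira's domain is down to {11}, so Kira = 11. Strike 11 from Nate.
Nate's domain is down to {9}, so Nate = 9. Strike 9 from Carol.
Determined: Kira=11, Priya=10, Nate=9. The other people each still have more than one consistent value. That makes 3.

3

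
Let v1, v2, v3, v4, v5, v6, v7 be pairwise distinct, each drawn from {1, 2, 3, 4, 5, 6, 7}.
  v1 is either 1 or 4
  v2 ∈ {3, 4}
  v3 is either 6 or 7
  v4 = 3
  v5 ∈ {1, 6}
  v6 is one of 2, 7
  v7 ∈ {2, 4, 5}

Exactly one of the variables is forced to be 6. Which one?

v4 has just one choice, so v4 = 3. Strike 3 from v2.
v2 has just one choice, so v2 = 4. Eliminate 4 elsewhere: v1, v7.
That leaves v1 = 1. So v5 can't be 1.
So 6 goes to v5.

v5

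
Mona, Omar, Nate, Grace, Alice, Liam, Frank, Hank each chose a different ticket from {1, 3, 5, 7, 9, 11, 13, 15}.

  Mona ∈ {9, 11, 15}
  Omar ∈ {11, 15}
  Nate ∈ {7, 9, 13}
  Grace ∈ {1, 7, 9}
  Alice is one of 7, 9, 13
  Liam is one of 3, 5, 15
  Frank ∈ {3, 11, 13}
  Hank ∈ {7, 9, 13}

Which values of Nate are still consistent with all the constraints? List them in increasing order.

7, 9, 13

The 8 variables together cover exactly {1, 3, 5, 7, 9, 11, 13, 15} — 8 values for 8 variables — and 1 appears only in Grace's list, so Grace = 1.
The 7 still-open variables draw from only 7 values {3, 5, 7, 9, 11, 13, 15}, so each is used; only Liam can be 5, hence Liam = 5.
The 6 still-open variables together cover exactly {3, 7, 9, 11, 13, 15} — 6 values for 6 variables — and 3 appears only in Frank's list, so Frank = 3.
Nate, Alice, Hank between them cover only {7, 9, 13} — a naked triple. Remove those values from Mona.
No further eliminations apply; Nate can still be any of 7, 9, 13.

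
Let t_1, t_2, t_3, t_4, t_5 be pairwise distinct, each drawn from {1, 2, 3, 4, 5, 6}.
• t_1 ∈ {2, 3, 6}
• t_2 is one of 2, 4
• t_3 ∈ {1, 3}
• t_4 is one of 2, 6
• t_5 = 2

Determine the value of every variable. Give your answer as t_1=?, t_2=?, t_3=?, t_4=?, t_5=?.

t_5 has just one choice, so t_5 = 2. So t_1, t_2, t_4 can't be 2.
t_2 must be 4 (only option left).
t_4's domain is down to {6}, so t_4 = 6. So t_1 can't be 6.
t_1's domain is down to {3}, so t_1 = 3. Remove 3 from t_3.
t_3 has just one choice, so t_3 = 1.

t_1=3, t_2=4, t_3=1, t_4=6, t_5=2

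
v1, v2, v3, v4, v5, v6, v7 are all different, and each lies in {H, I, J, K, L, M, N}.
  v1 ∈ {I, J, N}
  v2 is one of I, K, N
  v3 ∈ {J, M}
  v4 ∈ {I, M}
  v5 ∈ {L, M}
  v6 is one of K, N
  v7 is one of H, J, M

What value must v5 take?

The 7 variables draw from only 7 values {H, I, J, K, L, M, N}, so each is used; only v7 can be H, hence v7 = H.
The 6 still-open variables draw from only 6 values {I, J, K, L, M, N}, so each is used; only v5 can be L, hence v5 = L.

L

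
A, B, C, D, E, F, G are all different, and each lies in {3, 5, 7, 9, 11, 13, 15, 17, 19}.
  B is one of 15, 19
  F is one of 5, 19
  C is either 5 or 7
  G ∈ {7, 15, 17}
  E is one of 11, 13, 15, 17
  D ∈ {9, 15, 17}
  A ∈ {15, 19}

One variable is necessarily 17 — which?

G

A and B between them cover only {15, 19} — a naked pair. Remove those values from D, E, F, G.
F's domain is down to {5}, so F = 5. Eliminate 5 elsewhere: C.
C has just one choice, so C = 7. So G can't be 7.
So 17 goes to G.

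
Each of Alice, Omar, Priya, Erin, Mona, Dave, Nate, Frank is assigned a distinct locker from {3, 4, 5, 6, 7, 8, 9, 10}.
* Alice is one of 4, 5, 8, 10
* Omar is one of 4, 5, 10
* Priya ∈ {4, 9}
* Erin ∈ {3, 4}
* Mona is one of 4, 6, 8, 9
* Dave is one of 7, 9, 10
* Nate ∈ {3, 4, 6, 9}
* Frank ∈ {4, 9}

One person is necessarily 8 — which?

The 8 variables together cover exactly {3, 4, 5, 6, 7, 8, 9, 10} — 8 values for 8 variables — and 7 appears only in Dave's list, so Dave = 7.
Priya and Frank share exactly the 2 values {4, 9}; by pigeonhole those values go to them, so strike 4, 9 from Alice, Omar, Erin, Mona, Nate.
Erin's domain is down to {3}, so Erin = 3. So Nate can't be 3.
Nate's domain is down to {6}, so Nate = 6. Remove 6 from Mona.
So 8 goes to Mona.

Mona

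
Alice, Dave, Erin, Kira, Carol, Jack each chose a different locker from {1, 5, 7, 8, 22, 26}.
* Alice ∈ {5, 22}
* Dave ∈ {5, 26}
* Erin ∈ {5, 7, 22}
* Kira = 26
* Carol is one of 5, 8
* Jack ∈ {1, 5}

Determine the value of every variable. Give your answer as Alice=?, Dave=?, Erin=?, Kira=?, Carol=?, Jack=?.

Kira has just one choice, so Kira = 26. Strike 26 from Dave.
Dave's domain is down to {5}, so Dave = 5. Eliminate 5 elsewhere: Alice, Erin, Carol, Jack.
Carol's domain is down to {8}, so Carol = 8.
Jack must be 1 (only option left).
Alice has just one choice, so Alice = 22. Eliminate 22 elsewhere: Erin.
Erin has just one choice, so Erin = 7.

Alice=22, Dave=5, Erin=7, Kira=26, Carol=8, Jack=1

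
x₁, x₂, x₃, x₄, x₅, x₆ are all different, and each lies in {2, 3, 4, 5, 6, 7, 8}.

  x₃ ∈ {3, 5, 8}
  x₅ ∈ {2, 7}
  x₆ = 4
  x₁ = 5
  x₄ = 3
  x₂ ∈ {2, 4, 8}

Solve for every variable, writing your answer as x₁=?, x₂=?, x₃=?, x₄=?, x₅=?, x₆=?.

x₁=5, x₂=2, x₃=8, x₄=3, x₅=7, x₆=4

x₁'s domain is down to {5}, so x₁ = 5. Strike 5 from x₃.
x₄'s domain is down to {3}, so x₄ = 3. So x₃ can't be 3.
x₆'s domain is down to {4}, so x₆ = 4. So x₂ can't be 4.
That leaves x₃ = 8. So x₂ can't be 8.
x₂'s domain is down to {2}, so x₂ = 2. Remove 2 from x₅.
That leaves x₅ = 7.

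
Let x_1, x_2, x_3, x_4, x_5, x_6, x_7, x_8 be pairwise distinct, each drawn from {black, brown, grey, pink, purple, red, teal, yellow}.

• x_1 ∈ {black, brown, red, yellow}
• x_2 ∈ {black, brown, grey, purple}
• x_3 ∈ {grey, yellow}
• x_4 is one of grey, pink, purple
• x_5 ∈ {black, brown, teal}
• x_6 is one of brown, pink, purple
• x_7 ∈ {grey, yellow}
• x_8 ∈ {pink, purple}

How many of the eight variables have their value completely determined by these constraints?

4

The 8 variables draw from only 8 values {black, brown, grey, pink, purple, red, teal, yellow}, so each is used; only x_1 can be red, hence x_1 = red.
The 7 still-open variables draw from only 7 values {black, brown, grey, pink, purple, teal, yellow}, so each is used; only x_5 can be teal, hence x_5 = teal.
The 6 still-open variables draw from only 6 values {black, brown, grey, pink, purple, yellow}, so each is used; only x_2 can be black, hence x_2 = black.
The 5 still-open variables draw from only 5 values {brown, grey, pink, purple, yellow}, so each is used; only x_6 can be brown, hence x_6 = brown.
x_3 and x_7 between them cover only {grey, yellow} — a naked pair. Remove those values from x_4.
Determined: x_1=red, x_2=black, x_5=teal, x_6=brown. The other variables each still have more than one consistent value. That makes 4.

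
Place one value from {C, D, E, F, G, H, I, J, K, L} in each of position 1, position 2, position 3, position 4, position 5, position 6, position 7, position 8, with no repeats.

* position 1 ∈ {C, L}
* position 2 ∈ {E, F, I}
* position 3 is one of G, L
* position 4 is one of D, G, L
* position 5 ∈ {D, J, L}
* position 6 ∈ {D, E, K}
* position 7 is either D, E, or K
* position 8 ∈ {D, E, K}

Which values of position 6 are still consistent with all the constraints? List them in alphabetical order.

The 3 variables position 6, position 7, position 8 are confined to {D, E, K}, which locks those values in; drop them from position 2, position 4, position 5.
position 3 and position 4 share exactly the 2 values {G, L}; by pigeonhole those values go to them, so strike G, L from position 1, position 5.
position 1 must be C (only option left).
position 5's domain is down to {J}, so position 5 = J.
No further eliminations apply; position 6 can still be any of D, E, K.

D, E, K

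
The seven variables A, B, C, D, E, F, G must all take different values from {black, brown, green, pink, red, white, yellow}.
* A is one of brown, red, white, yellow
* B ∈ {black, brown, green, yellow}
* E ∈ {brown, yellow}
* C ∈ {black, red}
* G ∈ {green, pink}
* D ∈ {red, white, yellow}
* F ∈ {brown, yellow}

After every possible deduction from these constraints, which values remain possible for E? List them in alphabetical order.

Among the 7 variables, pink fits only G (and all 7 values in {black, brown, green, pink, red, white, yellow} must be used), so G = pink.
The 6 still-open variables together cover exactly {black, brown, green, red, white, yellow} — 6 values for 6 variables — and green appears only in B's list, so B = green.
The 5 still-open variables draw from only 5 values {black, brown, red, white, yellow}, so each is used; only C can be black, hence C = black.
The 2 variables E and F are confined to {brown, yellow}, which locks those values in; drop them from A, D.
No further eliminations apply; E can still be any of brown, yellow.

brown, yellow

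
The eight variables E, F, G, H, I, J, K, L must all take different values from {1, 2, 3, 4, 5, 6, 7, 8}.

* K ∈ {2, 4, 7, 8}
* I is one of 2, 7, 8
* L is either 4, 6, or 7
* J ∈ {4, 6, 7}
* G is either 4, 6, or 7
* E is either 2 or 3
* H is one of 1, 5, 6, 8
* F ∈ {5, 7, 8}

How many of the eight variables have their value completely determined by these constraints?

The 8 variables together cover exactly {1, 2, 3, 4, 5, 6, 7, 8} — 8 values for 8 variables — and 1 appears only in H's list, so H = 1.
The 7 still-open variables draw from only 7 values {2, 3, 4, 5, 6, 7, 8}, so each is used; only E can be 3, hence E = 3.
Among the 6 still-open variables, 5 fits only F (and all 6 values in {2, 4, 5, 6, 7, 8} must be used), so F = 5.
G, J, L share exactly the 3 values {4, 6, 7}; by pigeonhole those values go to them, so strike 4, 6, 7 from I, K.
Determined: E=3, F=5, H=1. The other variables each still have more than one consistent value. That makes 3.

3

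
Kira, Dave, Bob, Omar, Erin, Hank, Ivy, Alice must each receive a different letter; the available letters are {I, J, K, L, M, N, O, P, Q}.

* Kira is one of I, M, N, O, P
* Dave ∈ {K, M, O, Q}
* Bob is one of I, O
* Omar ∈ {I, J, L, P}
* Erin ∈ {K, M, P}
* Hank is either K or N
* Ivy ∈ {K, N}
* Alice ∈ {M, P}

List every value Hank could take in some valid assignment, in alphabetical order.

The 2 variables Hank and Ivy are confined to {K, N}, which locks those values in; drop them from Kira, Dave, Erin.
Erin and Alice share exactly the 2 values {M, P}; by pigeonhole those values go to them, so strike M, P from Kira, Dave, Omar.
Kira and Bob between them cover only {I, O} — a naked pair. Remove those values from Dave, Omar.
That leaves Dave = Q.
No further eliminations apply; Hank can still be any of K, N.

K, N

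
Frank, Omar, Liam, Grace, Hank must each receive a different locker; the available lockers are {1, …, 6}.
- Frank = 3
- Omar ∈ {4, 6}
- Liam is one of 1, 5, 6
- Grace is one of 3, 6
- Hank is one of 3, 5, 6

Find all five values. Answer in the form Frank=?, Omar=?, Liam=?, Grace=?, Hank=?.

Frank's domain is down to {3}, so Frank = 3. Remove 3 from Grace, Hank.
Grace must be 6 (only option left). Strike 6 from Omar, Liam, Hank.
Hank has just one choice, so Hank = 5. Remove 5 from Liam.
Omar has just one choice, so Omar = 4.
Liam must be 1 (only option left).

Frank=3, Omar=4, Liam=1, Grace=6, Hank=5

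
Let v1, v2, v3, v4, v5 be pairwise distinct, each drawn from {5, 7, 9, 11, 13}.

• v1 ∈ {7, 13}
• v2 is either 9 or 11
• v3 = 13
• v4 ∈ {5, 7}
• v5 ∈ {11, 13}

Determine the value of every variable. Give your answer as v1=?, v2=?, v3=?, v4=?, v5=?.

v3 has just one choice, so v3 = 13. Strike 13 from v1, v5.
v5 must be 11 (only option left). Strike 11 from v2.
v1's domain is down to {7}, so v1 = 7. Eliminate 7 elsewhere: v4.
v2's domain is down to {9}, so v2 = 9.
v4 must be 5 (only option left).

v1=7, v2=9, v3=13, v4=5, v5=11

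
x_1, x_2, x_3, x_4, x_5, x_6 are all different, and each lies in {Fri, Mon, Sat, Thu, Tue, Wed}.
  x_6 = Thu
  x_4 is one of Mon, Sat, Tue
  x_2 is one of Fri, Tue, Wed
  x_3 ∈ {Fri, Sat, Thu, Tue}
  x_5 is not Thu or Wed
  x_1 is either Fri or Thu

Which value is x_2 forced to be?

Wed

x_6 must be Thu (only option left). Remove Thu from x_1, x_3.
x_1 must be Fri (only option left). Eliminate Fri elsewhere: x_2, x_3, x_5.
The 4 still-open variables draw from only 4 values {Mon, Sat, Tue, Wed}, so each is used; only x_2 can be Wed, hence x_2 = Wed.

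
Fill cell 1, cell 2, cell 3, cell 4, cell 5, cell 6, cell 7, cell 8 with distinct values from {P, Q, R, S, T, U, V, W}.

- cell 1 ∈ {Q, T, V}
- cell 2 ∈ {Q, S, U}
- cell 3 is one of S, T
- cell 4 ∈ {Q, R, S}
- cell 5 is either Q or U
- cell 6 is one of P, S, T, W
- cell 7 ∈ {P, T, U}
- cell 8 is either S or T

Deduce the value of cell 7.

Among the 8 variables, R fits only cell 4 (and all 8 values in {P, Q, R, S, T, U, V, W} must be used), so cell 4 = R.
Among the 7 still-open variables, V fits only cell 1 (and all 7 values in {P, Q, S, T, U, V, W} must be used), so cell 1 = V.
The 6 still-open variables together cover exactly {P, Q, S, T, U, W} — 6 values for 6 variables — and W appears only in cell 6's list, so cell 6 = W.
The 5 still-open variables together cover exactly {P, Q, S, T, U} — 5 values for 5 variables — and P appears only in cell 7's list, so cell 7 = P.

P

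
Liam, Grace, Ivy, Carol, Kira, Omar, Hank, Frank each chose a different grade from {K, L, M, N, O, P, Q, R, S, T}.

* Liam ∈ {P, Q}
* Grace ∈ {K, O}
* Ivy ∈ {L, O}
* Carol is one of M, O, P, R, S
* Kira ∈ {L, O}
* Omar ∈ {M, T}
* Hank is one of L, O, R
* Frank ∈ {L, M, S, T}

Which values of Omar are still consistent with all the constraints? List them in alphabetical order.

M, T

The 2 variables Ivy and Kira are confined to {L, O}, which locks those values in; drop them from Grace, Carol, Hank, Frank.
Grace has just one choice, so Grace = K.
Hank must be R (only option left). So Carol can't be R.
No further eliminations apply; Omar can still be any of M, T.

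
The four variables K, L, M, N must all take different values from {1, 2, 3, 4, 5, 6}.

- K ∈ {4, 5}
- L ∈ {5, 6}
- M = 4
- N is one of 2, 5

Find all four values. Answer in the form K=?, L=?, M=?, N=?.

K=5, L=6, M=4, N=2

M must be 4 (only option left). Remove 4 from K.
K must be 5 (only option left). Strike 5 from L, N.
L's domain is down to {6}, so L = 6.
N has just one choice, so N = 2.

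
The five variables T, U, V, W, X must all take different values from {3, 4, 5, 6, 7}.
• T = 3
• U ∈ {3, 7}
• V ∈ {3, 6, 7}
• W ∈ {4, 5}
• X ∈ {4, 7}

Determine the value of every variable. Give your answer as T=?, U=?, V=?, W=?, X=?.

T must be 3 (only option left). So U, V can't be 3.
U must be 7 (only option left). Strike 7 from V, X.
V must be 6 (only option left).
X must be 4 (only option left). So W can't be 4.
That leaves W = 5.

T=3, U=7, V=6, W=5, X=4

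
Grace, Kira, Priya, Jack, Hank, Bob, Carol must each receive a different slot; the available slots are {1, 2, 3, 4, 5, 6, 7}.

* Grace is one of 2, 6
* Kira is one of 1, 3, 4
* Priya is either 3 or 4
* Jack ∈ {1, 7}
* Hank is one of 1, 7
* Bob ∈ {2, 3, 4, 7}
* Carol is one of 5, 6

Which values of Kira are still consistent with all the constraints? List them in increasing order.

3, 4

The 7 variables draw from only 7 values {1, 2, 3, 4, 5, 6, 7}, so each is used; only Carol can be 5, hence Carol = 5.
The 6 still-open variables together cover exactly {1, 2, 3, 4, 6, 7} — 6 values for 6 variables — and 6 appears only in Grace's list, so Grace = 6.
Among the 5 still-open variables, 2 fits only Bob (and all 5 values in {1, 2, 3, 4, 7} must be used), so Bob = 2.
Jack and Hank between them cover only {1, 7} — a naked pair. Remove those values from Kira.
No further eliminations apply; Kira can still be any of 3, 4.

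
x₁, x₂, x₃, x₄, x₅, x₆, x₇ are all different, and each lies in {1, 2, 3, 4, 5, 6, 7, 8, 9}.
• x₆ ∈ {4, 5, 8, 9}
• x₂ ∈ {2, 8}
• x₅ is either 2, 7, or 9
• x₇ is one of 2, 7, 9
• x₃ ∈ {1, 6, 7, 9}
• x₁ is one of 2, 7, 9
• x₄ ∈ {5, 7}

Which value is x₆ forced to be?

The 3 variables x₁, x₅, x₇ are confined to {2, 7, 9}, which locks those values in; drop them from x₂, x₃, x₄, x₆.
x₂'s domain is down to {8}, so x₂ = 8. So x₆ can't be 8.
That leaves x₄ = 5. So x₆ can't be 5.
So x₆ = 4.

4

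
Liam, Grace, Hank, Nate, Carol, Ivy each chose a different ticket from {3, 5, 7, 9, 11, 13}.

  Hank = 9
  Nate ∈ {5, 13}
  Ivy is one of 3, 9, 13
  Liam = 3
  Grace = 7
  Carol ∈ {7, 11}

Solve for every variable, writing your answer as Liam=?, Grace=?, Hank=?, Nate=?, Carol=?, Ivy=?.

Liam must be 3 (only option left). Strike 3 from Ivy.
That leaves Grace = 7. Strike 7 from Carol.
Hank must be 9 (only option left). Strike 9 from Ivy.
That leaves Carol = 11.
That leaves Ivy = 13. Eliminate 13 elsewhere: Nate.
Nate's domain is down to {5}, so Nate = 5.

Liam=3, Grace=7, Hank=9, Nate=5, Carol=11, Ivy=13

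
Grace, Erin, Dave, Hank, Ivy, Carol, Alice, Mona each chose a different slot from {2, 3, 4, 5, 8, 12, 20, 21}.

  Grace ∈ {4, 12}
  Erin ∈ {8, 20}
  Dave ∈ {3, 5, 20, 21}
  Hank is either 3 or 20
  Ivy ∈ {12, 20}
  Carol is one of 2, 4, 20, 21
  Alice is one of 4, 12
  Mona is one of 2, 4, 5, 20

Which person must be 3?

The 8 variables draw from only 8 values {2, 3, 4, 5, 8, 12, 20, 21}, so each is used; only Erin can be 8, hence Erin = 8.
Grace and Alice share exactly the 2 values {4, 12}; by pigeonhole those values go to them, so strike 4, 12 from Ivy, Carol, Mona.
Ivy has just one choice, so Ivy = 20. Remove 20 from Dave, Hank, Carol, Mona.
So 3 goes to Hank.

Hank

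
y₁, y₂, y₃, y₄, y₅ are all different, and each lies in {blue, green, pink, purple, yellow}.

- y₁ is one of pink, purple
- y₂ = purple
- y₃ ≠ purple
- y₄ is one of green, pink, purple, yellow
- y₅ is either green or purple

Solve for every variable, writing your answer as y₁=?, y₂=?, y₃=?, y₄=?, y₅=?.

y₁=pink, y₂=purple, y₃=blue, y₄=yellow, y₅=green

y₂ must be purple (only option left). Strike purple from y₁, y₄, y₅.
That leaves y₅ = green. Eliminate green elsewhere: y₃, y₄.
y₁ must be pink (only option left). Remove pink from y₃, y₄.
y₄ must be yellow (only option left). Remove yellow from y₃.
y₃'s domain is down to {blue}, so y₃ = blue.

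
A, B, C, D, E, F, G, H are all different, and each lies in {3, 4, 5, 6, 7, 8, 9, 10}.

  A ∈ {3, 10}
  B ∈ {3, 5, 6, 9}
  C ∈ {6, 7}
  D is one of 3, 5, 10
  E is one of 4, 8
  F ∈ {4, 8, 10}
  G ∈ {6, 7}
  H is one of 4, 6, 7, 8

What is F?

The 8 variables draw from only 8 values {3, 4, 5, 6, 7, 8, 9, 10}, so each is used; only B can be 9, hence B = 9.
The 7 still-open variables together cover exactly {3, 4, 5, 6, 7, 8, 10} — 7 values for 7 variables — and 5 appears only in D's list, so D = 5.
Among the 6 still-open variables, 3 fits only A (and all 6 values in {3, 4, 6, 7, 8, 10} must be used), so A = 3.
The 5 still-open variables together cover exactly {4, 6, 7, 8, 10} — 5 values for 5 variables — and 10 appears only in F's list, so F = 10.

10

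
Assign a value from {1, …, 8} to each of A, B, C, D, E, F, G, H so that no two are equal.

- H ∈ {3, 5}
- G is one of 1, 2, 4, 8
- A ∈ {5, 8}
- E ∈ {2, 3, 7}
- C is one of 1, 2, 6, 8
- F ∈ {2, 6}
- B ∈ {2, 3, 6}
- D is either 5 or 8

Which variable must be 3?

H

The 8 variables together cover exactly {1, 2, 3, 4, 5, 6, 7, 8} — 8 values for 8 variables — and 4 appears only in G's list, so G = 4.
Among the 7 still-open variables, 1 fits only C (and all 7 values in {1, 2, 3, 5, 6, 7, 8} must be used), so C = 1.
Among the 6 still-open variables, 7 fits only E (and all 6 values in {2, 3, 5, 6, 7, 8} must be used), so E = 7.
A and D between them cover only {5, 8} — a naked pair. Remove those values from H.
So 3 goes to H.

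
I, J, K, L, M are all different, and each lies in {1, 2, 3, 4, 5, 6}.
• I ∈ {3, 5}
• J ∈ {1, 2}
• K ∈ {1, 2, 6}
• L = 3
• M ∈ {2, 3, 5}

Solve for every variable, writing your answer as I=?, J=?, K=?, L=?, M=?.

I=5, J=1, K=6, L=3, M=2

L's domain is down to {3}, so L = 3. Strike 3 from I, M.
I's domain is down to {5}, so I = 5. Eliminate 5 elsewhere: M.
M must be 2 (only option left). So J, K can't be 2.
That leaves J = 1. Eliminate 1 elsewhere: K.
K must be 6 (only option left).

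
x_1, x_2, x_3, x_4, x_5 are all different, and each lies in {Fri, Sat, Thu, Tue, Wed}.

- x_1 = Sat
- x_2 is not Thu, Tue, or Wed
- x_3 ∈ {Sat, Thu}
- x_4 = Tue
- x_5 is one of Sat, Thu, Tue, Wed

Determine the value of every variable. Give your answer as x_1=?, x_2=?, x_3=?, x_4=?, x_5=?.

x_1 must be Sat (only option left). Remove Sat from x_2, x_3, x_5.
x_2 must be Fri (only option left).
x_3 has just one choice, so x_3 = Thu. Strike Thu from x_5.
x_4 must be Tue (only option left). Remove Tue from x_5.
x_5 has just one choice, so x_5 = Wed.

x_1=Sat, x_2=Fri, x_3=Thu, x_4=Tue, x_5=Wed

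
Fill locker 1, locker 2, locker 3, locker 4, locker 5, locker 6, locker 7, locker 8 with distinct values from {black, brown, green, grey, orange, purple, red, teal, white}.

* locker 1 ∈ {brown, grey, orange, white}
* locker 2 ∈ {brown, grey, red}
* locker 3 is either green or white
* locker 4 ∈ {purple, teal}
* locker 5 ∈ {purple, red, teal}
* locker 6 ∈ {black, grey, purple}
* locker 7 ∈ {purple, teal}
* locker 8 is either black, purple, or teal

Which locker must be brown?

locker 4 and locker 7 between them cover only {purple, teal} — a naked pair. Remove those values from locker 5, locker 6, locker 8.
That leaves locker 5 = red. So locker 2 can't be red.
locker 8 has just one choice, so locker 8 = black. So locker 6 can't be black.
That leaves locker 6 = grey. So locker 1, locker 2 can't be grey.
So brown goes to locker 2.

locker 2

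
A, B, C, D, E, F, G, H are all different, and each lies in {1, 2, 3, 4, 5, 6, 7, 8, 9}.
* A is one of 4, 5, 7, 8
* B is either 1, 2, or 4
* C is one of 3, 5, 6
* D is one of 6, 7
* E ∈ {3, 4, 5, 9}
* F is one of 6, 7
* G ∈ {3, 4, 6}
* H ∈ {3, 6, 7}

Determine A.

8

D and F share exactly the 2 values {6, 7}; by pigeonhole those values go to them, so strike 6, 7 from A, C, G, H.
That leaves H = 3. Eliminate 3 elsewhere: C, E, G.
C's domain is down to {5}, so C = 5. Strike 5 from A, E.
G must be 4 (only option left). Strike 4 from A, B, E.
So A = 8.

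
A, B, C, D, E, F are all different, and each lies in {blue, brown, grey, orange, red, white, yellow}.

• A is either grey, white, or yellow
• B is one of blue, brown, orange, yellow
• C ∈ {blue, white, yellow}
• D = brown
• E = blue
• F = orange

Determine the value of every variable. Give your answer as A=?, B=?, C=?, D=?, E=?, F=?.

A=grey, B=yellow, C=white, D=brown, E=blue, F=orange

D must be brown (only option left). Remove brown from B.
That leaves E = blue. Remove blue from B, C.
F must be orange (only option left). Strike orange from B.
B's domain is down to {yellow}, so B = yellow. So A, C can't be yellow.
That leaves C = white. Strike white from A.
A's domain is down to {grey}, so A = grey.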